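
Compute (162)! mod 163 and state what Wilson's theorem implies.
(162)! mod 163 = 162. Since this equals -1 mod 163, Wilson confirms 163 is prime.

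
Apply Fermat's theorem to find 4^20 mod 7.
By Fermat: 4^{6} ≡ 1 mod 7. 20 = 3×6 + 2. So 4^{20} ≡ 4^{2} ≡ 2 mod 7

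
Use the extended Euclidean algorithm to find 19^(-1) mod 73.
Extended GCD: 19(-23) + 73(6) = 1. So 19^(-1) ≡ -23 ≡ 50 (mod 73). Verify: 19 × 50 = 950 ≡ 1 (mod 73)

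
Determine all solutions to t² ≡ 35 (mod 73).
The square roots of 35 mod 73 are 53 and 20. Verify: 53² = 2809 ≡ 35 (mod 73)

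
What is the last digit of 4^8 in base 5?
Using Fermat: 4^{4} ≡ 1 (mod 5). 8 ≡ 0 (mod 4). So 4^{8} ≡ 4^{0} ≡ 1 (mod 5)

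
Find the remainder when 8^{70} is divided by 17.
By Fermat: 8^{16} ≡ 1 (mod 17). 70 = 4×16 + 6. So 8^{70} ≡ 8^{6} ≡ 4 (mod 17)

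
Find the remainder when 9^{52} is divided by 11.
By Fermat: 9^{10} ≡ 1 (mod 11). 52 = 5×10 + 2. So 9^{52} ≡ 9^{2} ≡ 4 (mod 11)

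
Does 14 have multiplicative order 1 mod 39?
Powers of 14 mod 39: 14^1≡14, 14^2≡1. 14^1≡14≢1, so ord ≠ 1. No, the actual order is 2.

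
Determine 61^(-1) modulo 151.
Since 151 is prime, by Fermat 61^(-1) ≡ 61^{149} ≡ 52 (mod 151). Verify: 61 × 52 = 3172 ≡ 1 (mod 151)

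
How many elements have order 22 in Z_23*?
There are φ(23-1) = φ(22) = 10 primitive roots modulo 23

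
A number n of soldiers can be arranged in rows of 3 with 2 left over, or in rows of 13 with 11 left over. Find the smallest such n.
M = 3 × 13 = 39. M₁ = 13, y₁ ≡ 1 mod 3. M₂ = 3, y₂ ≡ 9 mod 13. n = 2×13×1 + 11×3×9 ≡ 11 mod 39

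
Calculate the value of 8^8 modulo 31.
By repeated squaring mod 31: 8^{1}≡8, 8^{2}≡2, 8^{4}≡4, 8^{8}≡16. So 8^{8} ≡ 16 mod 31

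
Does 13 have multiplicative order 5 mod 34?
Powers of 13 mod 34: 13^1≡13, 13^2≡33, 13^3≡21, 13^4≡1. Already 13^4≡1, so the order is 4 < 5. No, the actual order is 4.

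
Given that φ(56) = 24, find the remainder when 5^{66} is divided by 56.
By Euler: 5^{24} ≡ 1 (mod 56) since gcd(5, 56) = 1. 66 = 2×24 + 18. So 5^{66} ≡ 5^{18} ≡ 1 (mod 56)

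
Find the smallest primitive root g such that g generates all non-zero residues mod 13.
g = 2. Powers: [2, 4, 8, 3, 6, 12, ...] generates all 12 non-zero residues.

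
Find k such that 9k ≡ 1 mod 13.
Since 13 is prime, by Fermat 9^(-1) ≡ 9^{11} ≡ 3 mod 13. Verify: 9 × 3 = 27 ≡ 1 mod 13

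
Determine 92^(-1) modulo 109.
Since 109 is prime, by Fermat 92^(-1) ≡ 92^{107} ≡ 32 mod 109. Verify: 92 × 32 = 2944 ≡ 1 mod 109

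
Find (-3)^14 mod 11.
Using Fermat: (-3)^{10} ≡ 1 mod 11. 14 ≡ 4 mod 10. So (-3)^{14} ≡ (-3)^{4} ≡ 4 mod 11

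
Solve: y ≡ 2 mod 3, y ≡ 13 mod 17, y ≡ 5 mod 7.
M = 3 × 17 × 7 = 357. M₁ = 119, y₁ ≡ 2 mod 3. M₂ = 21, y₂ ≡ 13 mod 17. M₃ = 51, y₃ ≡ 4 mod 7. y = 2×119×2 + 13×21×13 + 5×51×4 ≡ 47 mod 357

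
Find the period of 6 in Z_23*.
Powers of 6 mod 23: 6^1≡6, 6^2≡13, 6^3≡9, 6^4≡8, 6^5≡2, 6^6≡12, 6^7≡3, 6^8≡18, 6^9≡16, 6^10≡4, 6^11≡1. So the order of 6 is 11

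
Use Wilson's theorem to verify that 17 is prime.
(16)! mod 17 = 16. Since this equals -1 mod 17, Wilson confirms 17 is prime.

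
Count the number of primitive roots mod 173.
A prime p has φ(p-1) primitive roots; here φ(172) = 84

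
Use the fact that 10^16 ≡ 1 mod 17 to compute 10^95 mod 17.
By Fermat: 10^{16} ≡ 1 mod 17. 95 = 5×16 + 15. So 10^{95} ≡ 10^{15} ≡ 12 mod 17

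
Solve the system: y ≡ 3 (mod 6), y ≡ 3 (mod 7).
M = 6 × 7 = 42. M₁ = 7, y₁ ≡ 1 (mod 6). M₂ = 6, y₂ ≡ 6 (mod 7). y = 3×7×1 + 3×6×6 ≡ 3 (mod 42)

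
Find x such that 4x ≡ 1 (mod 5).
Since 5 is prime, by Fermat 4^(-1) ≡ 4^{3} ≡ 4 (mod 5). Verify: 4 × 4 = 16 ≡ 1 (mod 5)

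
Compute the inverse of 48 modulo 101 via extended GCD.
Extended GCD: 48(40) + 101(-19) = 1. So 48^(-1) ≡ 40 (mod 101). Verify: 48 × 40 = 1920 ≡ 1 (mod 101)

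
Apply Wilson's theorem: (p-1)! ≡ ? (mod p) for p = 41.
By Wilson's theorem, (40)! ≡ -1 ≡ 40 (mod 41)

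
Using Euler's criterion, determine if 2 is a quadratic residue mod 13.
By Euler's criterion: 2^{6} ≡ 12 (mod 13). Since this equals -1 (≡ 12), 2 is not a QR.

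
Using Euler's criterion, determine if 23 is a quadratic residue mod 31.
By Euler's criterion: 23^{15} ≡ 30 (mod 31). Since this equals -1 (≡ 30), 23 is not a QR.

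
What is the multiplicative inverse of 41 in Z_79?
Since 79 is prime, by Fermat 41^(-1) ≡ 41^{77} ≡ 27 (mod 79). Verify: 41 × 27 = 1107 ≡ 1 (mod 79)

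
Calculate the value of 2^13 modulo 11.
Using Fermat: 2^{10} ≡ 1 (mod 11). 13 ≡ 3 (mod 10). So 2^{13} ≡ 2^{3} ≡ 8 (mod 11)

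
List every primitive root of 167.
There are φ(166) = 82 primitive roots mod 167: {5, 10, 13, 15, 17, 20, 23, 26, 30, 34, 35, 37, 39, 40, 41, 43, 45, 46, 51, 52, 53, 55, 59, 60, 67, 68, 69, 70, 71, 73, 74, 78, 79, 80, 82, 83, 86, 90, 91, 92, 95, 101, 102, 103, 104, 105, 106, 109, 110, 111, 113, 117, 118, 119, 120, 123, 125, 129, 131, 134, 135, 136, 138, 139, 140, 142, 143, 145, 146, 148, 149, 151, 153, 155, 156, 158, 159, 160, 161, 163, 164, 165}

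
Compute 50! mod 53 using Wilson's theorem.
(52)! = (50)! × (51) × (52) ≡ -1 mod 53. So (50)! ≡ -1 × [(52)(51)]^(-1) ≡ 26 mod 53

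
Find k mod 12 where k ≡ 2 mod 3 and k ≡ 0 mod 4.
M = 3 × 4 = 12. M₁ = 4, y₁ ≡ 1 mod 3. M₂ = 3, y₂ ≡ 3 mod 4. k = 2×4×1 + 0×3×3 ≡ 8 mod 12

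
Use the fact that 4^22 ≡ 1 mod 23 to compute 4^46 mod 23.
By Fermat: 4^{22} ≡ 1 mod 23. 46 = 2×22 + 2. So 4^{46} ≡ 4^{2} ≡ 16 mod 23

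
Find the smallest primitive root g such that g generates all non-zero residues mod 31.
g = 3. For each prime q|30: 3^{15}≡30, 3^{10}≡25, 3^{6}≡16, none ≡ 1, so ord_31(3) = 30 and 3 is a primitive root.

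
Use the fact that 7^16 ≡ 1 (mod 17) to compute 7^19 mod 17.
By Fermat: 7^{16} ≡ 1 (mod 17). So 7^{19} = 7^{16} · 7^{3} ≡ 7^{3} ≡ 3 (mod 17)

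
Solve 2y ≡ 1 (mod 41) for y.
Since 41 is prime, by Fermat 2^(-1) ≡ 2^{39} ≡ 21 (mod 41). Verify: 2 × 21 = 42 ≡ 1 (mod 41)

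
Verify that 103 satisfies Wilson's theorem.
(102)! mod 103 = 102. Since this equals -1 mod 103, Wilson confirms 103 is prime.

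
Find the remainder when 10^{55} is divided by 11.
By Fermat: 10^{10} ≡ 1 (mod 11). 55 = 5×10 + 5. So 10^{55} ≡ 10^{5} ≡ 10 (mod 11)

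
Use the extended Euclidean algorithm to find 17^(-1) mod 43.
Extended GCD: 17(-5) + 43(2) = 1. So 17^(-1) ≡ -5 ≡ 38 (mod 43). Verify: 17 × 38 = 646 ≡ 1 (mod 43)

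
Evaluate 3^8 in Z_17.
By repeated squaring (mod 17): 3^{1}≡3, 3^{2}≡9, 3^{4}≡13, 3^{8}≡16. So 3^{8} ≡ 16 (mod 17)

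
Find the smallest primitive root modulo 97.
g = 5. For each prime q|96: 5^{48}≡96, 5^{32}≡35, none ≡ 1, so ord_97(5) = 96 and 5 is a primitive root.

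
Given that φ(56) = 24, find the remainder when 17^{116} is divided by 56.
By Euler: 17^{24} ≡ 1 mod 56 since gcd(17, 56) = 1. 116 = 4×24 + 20. So 17^{116} ≡ 17^{20} ≡ 9 mod 56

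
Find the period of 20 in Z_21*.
Powers of 20 mod 21: 20^1≡20, 20^2≡1. Order = 2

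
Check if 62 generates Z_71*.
ord_71(62) divides 70. For each prime q|70: 62^{35}≡70, 62^{14}≡5, 62^{10}≡32, none ≡ 1. So 62 has order 70 and is a primitive root mod 71.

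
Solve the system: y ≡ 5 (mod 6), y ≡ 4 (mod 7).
M = 6 × 7 = 42. M₁ = 7, y₁ ≡ 1 (mod 6). M₂ = 6, y₂ ≡ 6 (mod 7). y = 5×7×1 + 4×6×6 ≡ 11 (mod 42)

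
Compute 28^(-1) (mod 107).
Since 107 is prime, by Fermat 28^(-1) ≡ 28^{105} ≡ 65 (mod 107). Verify: 28 × 65 = 1820 ≡ 1 (mod 107)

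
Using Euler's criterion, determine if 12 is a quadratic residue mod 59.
By Euler's criterion: 12^{29} ≡ 1 mod 59. Since this equals 1, 12 is a QR.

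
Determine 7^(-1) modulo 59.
Since 59 is prime, by Fermat 7^(-1) ≡ 7^{57} ≡ 17 (mod 59). Verify: 7 × 17 = 119 ≡ 1 (mod 59)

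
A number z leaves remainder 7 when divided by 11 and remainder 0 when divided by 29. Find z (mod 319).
M = 11 × 29 = 319. M₁ = 29, y₁ ≡ 8 (mod 11). M₂ = 11, y₂ ≡ 8 (mod 29). z = 7×29×8 + 0×11×8 ≡ 29 (mod 319)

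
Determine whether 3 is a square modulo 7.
By Euler's criterion: 3^{3} ≡ 6 mod 7. Since this equals -1 (≡ 6), 3 is not a QR.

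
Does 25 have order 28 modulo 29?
25^{7} ≡ 1 (mod 29) and 7 < 28, so ord_29(25) = 7 ≠ 28 and 25 is not a primitive root.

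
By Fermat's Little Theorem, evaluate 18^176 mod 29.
By Fermat: 18^{28} ≡ 1 mod 29. 176 ≡ 8 mod 28. So 18^{176} ≡ 18^{8} ≡ 16 mod 29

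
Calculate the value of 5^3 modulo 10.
5^{3} = 125 ≡ 5 (mod 10)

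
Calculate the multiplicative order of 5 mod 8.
Powers of 5 mod 8: 5^1≡5, 5^2≡1. Order = 2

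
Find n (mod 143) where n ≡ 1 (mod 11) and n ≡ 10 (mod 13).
M = 11 × 13 = 143. M₁ = 13, y₁ ≡ 6 (mod 11). M₂ = 11, y₂ ≡ 6 (mod 13). n = 1×13×6 + 10×11×6 ≡ 23 (mod 143)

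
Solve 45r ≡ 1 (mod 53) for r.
Since 53 is prime, by Fermat 45^(-1) ≡ 45^{51} ≡ 33 (mod 53). Verify: 45 × 33 = 1485 ≡ 1 (mod 53)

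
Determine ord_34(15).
Powers of 15 mod 34: 15^1≡15, 15^2≡21, 15^3≡9, 15^4≡33, 15^5≡19, 15^6≡13, 15^7≡25, 15^8≡1. ord_34(15) = 8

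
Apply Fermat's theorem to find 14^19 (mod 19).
By Fermat: 14^{18} ≡ 1 (mod 19). So 14^{19} = 14^{18} · 14^{1} ≡ 14^{1} ≡ 14 (mod 19)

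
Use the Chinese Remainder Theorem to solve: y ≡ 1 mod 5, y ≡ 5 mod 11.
M = 5 × 11 = 55. M₁ = 11, y₁ ≡ 1 mod 5. M₂ = 5, y₂ ≡ 9 mod 11. y = 1×11×1 + 5×5×9 ≡ 16 mod 55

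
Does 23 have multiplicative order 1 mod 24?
Powers of 23 mod 24: 23^1≡23, 23^2≡1. 23^1≡23≢1, so ord ≠ 1. No, the actual order is 2.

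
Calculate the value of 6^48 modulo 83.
By repeated squaring mod 83: 6^{1}≡6, 6^{2}≡36, 6^{4}≡51, 6^{8}≡28, 6^{16}≡37, 6^{32}≡41. Then 6^{48} = 6^{32+16} ≡ 41 × 37 ≡ 23 mod 83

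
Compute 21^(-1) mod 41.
Since 41 is prime, by Fermat 21^(-1) ≡ 21^{39} ≡ 2 mod 41. Verify: 21 × 2 = 42 ≡ 1 mod 41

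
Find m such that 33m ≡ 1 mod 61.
Since 61 is prime, by Fermat 33^(-1) ≡ 33^{59} ≡ 37 mod 61. Verify: 33 × 37 = 1221 ≡ 1 mod 61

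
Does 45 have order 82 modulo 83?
ord_83(45) divides 82. For each prime q|82: 45^{41}≡82, 45^{2}≡33, none ≡ 1. So 45 has order 82 and is a primitive root mod 83.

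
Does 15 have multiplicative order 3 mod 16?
Powers of 15 mod 16: 15^1≡15, 15^2≡1. Already 15^2≡1, so the order is 2 < 3. No, the actual order is 2.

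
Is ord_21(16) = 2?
Powers of 16 mod 21: 16^1≡16, 16^2≡4, 16^3≡1. 16^2≡4≢1, so ord ≠ 2. No, the actual order is 3.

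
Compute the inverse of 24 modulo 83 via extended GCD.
Extended GCD: 24(-38) + 83(11) = 1. So 24^(-1) ≡ -38 ≡ 45 (mod 83). Verify: 24 × 45 = 1080 ≡ 1 (mod 83)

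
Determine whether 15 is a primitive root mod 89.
ord_89(15) divides 88. For each prime q|88: 15^{44}≡88, 15^{8}≡78, none ≡ 1. So 15 has order 88 and is a primitive root mod 89.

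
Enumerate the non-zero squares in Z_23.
Quadratic residues modulo 23: {1, 2, 3, 4, 6, 8, 9, 12, 13, 16, 18}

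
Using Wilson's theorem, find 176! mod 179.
(178)! = (176)! × (177) × (178) ≡ -1 mod 179. So (176)! ≡ -1 × [(178)(177)]^(-1) ≡ 89 mod 179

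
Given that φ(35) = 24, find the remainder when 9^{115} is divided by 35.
By Euler: 9^{24} ≡ 1 (mod 35) since gcd(9, 35) = 1. 115 = 4×24 + 19. So 9^{115} ≡ 9^{19} ≡ 9 (mod 35)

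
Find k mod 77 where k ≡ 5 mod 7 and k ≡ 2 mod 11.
M = 7 × 11 = 77. M₁ = 11, y₁ ≡ 2 mod 7. M₂ = 7, y₂ ≡ 8 mod 11. k = 5×11×2 + 2×7×8 ≡ 68 mod 77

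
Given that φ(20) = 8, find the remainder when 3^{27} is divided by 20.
By Euler: 3^{8} ≡ 1 (mod 20) since gcd(3, 20) = 1. 27 = 3×8 + 3. So 3^{27} ≡ 3^{3} ≡ 7 (mod 20)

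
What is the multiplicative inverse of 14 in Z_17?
Since 17 is prime, by Fermat 14^(-1) ≡ 14^{15} ≡ 11 mod 17. Verify: 14 × 11 = 154 ≡ 1 mod 17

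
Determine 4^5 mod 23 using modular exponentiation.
By repeated squaring (mod 23): 4^{1}≡4, 4^{2}≡16, 4^{4}≡3. Then 4^{5} = 4^{4+1} ≡ 3 × 4 ≡ 12 (mod 23)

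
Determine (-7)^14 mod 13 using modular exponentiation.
Using Fermat: (-7)^{12} ≡ 1 (mod 13). 14 ≡ 2 (mod 12). So (-7)^{14} ≡ (-7)^{2} ≡ 10 (mod 13)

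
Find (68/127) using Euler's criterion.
(68/127) = 68^{63} mod 127 = 1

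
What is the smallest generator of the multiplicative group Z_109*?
g = 6. For each prime q|108: 6^{54}≡108, 6^{36}≡63, none ≡ 1, so ord_109(6) = 108 and 6 is a primitive root.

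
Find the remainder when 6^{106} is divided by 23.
By Fermat: 6^{22} ≡ 1 mod 23. 106 = 4×22 + 18. So 6^{106} ≡ 6^{18} ≡ 3 mod 23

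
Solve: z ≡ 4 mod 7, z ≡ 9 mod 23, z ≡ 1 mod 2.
M = 7 × 23 × 2 = 322. M₁ = 46, y₁ ≡ 2 mod 7. M₂ = 14, y₂ ≡ 5 mod 23. M₃ = 161, y₃ ≡ 1 mod 2. z = 4×46×2 + 9×14×5 + 1×161×1 ≡ 193 mod 322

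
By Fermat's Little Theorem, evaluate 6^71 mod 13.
By Fermat: 6^{12} ≡ 1 mod 13. 71 = 5×12 + 11. So 6^{71} ≡ 6^{11} ≡ 11 mod 13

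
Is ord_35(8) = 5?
Powers of 8 mod 35: 8^1≡8, 8^2≡29, 8^3≡22, 8^4≡1. Already 8^4≡1, so the order is 4 < 5. No, the actual order is 4.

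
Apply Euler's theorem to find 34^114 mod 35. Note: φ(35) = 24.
By Euler: 34^{24} ≡ 1 mod 35 since gcd(34, 35) = 1. 114 = 4×24 + 18. So 34^{114} ≡ 34^{18} ≡ 1 mod 35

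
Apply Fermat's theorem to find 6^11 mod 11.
By Fermat: 6^{10} ≡ 1 mod 11. So 6^{11} = 6^{10} · 6^{1} ≡ 6^{1} ≡ 6 mod 11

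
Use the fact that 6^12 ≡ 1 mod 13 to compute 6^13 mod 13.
By Fermat: 6^{12} ≡ 1 mod 13. So 6^{13} = 6^{12} · 6^{1} ≡ 6^{1} ≡ 6 mod 13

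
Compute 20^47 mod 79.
By repeated squaring (mod 79): 20^{1}≡20, 20^{2}≡5, 20^{4}≡25, 20^{8}≡72, 20^{16}≡49, 20^{32}≡31. Then 20^{47} = 20^{32+8+4+2+1} ≡ 31 × 72 × 25 × 5 × 20 ≡ 72 (mod 79)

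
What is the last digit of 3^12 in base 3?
By repeated squaring (mod 3): 3^{1}≡0, 3^{2}≡0, 3^{4}≡0, 3^{8}≡0. Then 3^{12} = 3^{8+4} ≡ 0 × 0 ≡ 0 (mod 3)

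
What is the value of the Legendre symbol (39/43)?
(39/43) = 39^{21} mod 43 = -1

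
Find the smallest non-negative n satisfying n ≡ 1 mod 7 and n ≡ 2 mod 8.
M = 7 × 8 = 56. M₁ = 8, y₁ ≡ 1 mod 7. M₂ = 7, y₂ ≡ 7 mod 8. n = 1×8×1 + 2×7×7 ≡ 50 mod 56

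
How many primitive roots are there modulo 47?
A prime p has φ(p-1) primitive roots; here φ(46) = 22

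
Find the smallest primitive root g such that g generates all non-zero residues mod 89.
g = 3. For each prime q|88: 3^{44}≡88, 3^{8}≡64, none ≡ 1, so ord_89(3) = 88 and 3 is a primitive root.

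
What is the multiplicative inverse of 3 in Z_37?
Since 37 is prime, by Fermat 3^(-1) ≡ 3^{35} ≡ 25 mod 37. Verify: 3 × 25 = 75 ≡ 1 mod 37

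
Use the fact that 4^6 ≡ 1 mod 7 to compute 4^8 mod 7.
By Fermat: 4^{6} ≡ 1 mod 7. So 4^{8} = 4^{6} · 4^{2} ≡ 4^{2} ≡ 2 mod 7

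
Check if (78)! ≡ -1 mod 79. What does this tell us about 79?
(78)! mod 79 = 78. Since this equals -1 mod 79, Wilson confirms 79 is prime.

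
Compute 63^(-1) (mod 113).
Since 113 is prime, by Fermat 63^(-1) ≡ 63^{111} ≡ 61 (mod 113). Verify: 63 × 61 = 3843 ≡ 1 (mod 113)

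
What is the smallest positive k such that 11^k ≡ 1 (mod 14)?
Powers of 11 mod 14: 11^1≡11, 11^2≡9, 11^3≡1. Order = 3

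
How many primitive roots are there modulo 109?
Number of primitive roots mod 109 = φ(p-1) = φ(108) = 36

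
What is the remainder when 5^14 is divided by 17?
By repeated squaring (mod 17): 5^{1}≡5, 5^{2}≡8, 5^{4}≡13, 5^{8}≡16. Then 5^{14} = 5^{8+4+2} ≡ 16 × 13 × 8 ≡ 15 (mod 17)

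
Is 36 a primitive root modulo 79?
36^{39} ≡ 1 (mod 79) and 39 < 78, so ord_79(36) = 39 ≠ 78 and 36 is not a primitive root.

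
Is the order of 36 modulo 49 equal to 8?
Powers of 36 mod 49: 36^1≡36, 36^2≡22, 36^3≡8, 36^4≡43, 36^5≡29, 36^6≡15, 36^7≡1. Already 36^7≡1, so the order is 7 < 8. No, the actual order is 7.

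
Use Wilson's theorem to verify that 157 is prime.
(156)! mod 157 = 156. Since this equals -1 (mod 157), Wilson confirms 157 is prime.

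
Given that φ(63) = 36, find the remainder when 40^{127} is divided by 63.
By Euler: 40^{36} ≡ 1 mod 63 since gcd(40, 63) = 1. 127 = 3×36 + 19. So 40^{127} ≡ 40^{19} ≡ 40 mod 63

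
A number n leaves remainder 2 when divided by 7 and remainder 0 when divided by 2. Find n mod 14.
M = 7 × 2 = 14. M₁ = 2, y₁ ≡ 4 mod 7. M₂ = 7, y₂ ≡ 1 mod 2. n = 2×2×4 + 0×7×1 ≡ 2 mod 14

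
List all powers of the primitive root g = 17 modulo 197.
17^1, 17^2, ..., 17^{196} mod 197: [17, 92, 185, 190, 78, 144, 84, 49, 45, 174, 3, 51, 79, 161, 176, 37, 38, 55, 147, 135, 128, 9, 153, 40, 89, 134, 111, 114, 165, 47, 11, 187, 27, 65, 120, 70, 8, 136, 145, 101, 141, 33, 167, 81, 195, 163, 13, 24, 14, 41, 106, 29, 99, 107, 46, 191, 95, 39, 72, 42, 123, 121, 87, 100, 124, 138, 179, 88, 117, 19, 126, 172, 166, 64, 103, 175, 20, 143, 67, 154, 57, 181, 122, 104, 192, 112, 131, 60, 35, 4, 68, 171, 149, 169, 115, 182, 139, 196, 180, 105, 12, 7, 119, 53, 113, 148, 152, 23, 194, 146, 118, 36, 21, 160, 159, 142, 50, 62, 69, 188, 44, 157, 108, 63, 86, 83, 32, 150, 186, 10, 170, 132, 77, 127, 189, 61, 52, 96, 56, 164, 30, 116, 2, 34, 184, 173, 183, 156, 91, 168, 98, 90, 151, 6, 102, 158, 125, 155, 74, 76, 110, 97, 73, 59, 18, 109, 80, 178, 71, 25, 31, 133, 94, 22, 177, 54, 130, 43, 140, 16, 75, 93, 5, 85, 66, 137, 162, 193, 129, 26, 48, 28, 82, 15, 58, 1]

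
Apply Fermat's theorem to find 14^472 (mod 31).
By Fermat: 14^{30} ≡ 1 (mod 31). 472 ≡ 22 (mod 30). So 14^{472} ≡ 14^{22} ≡ 19 (mod 31)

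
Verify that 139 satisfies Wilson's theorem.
(138)! mod 139 = 138. Since this equals -1 mod 139, Wilson confirms 139 is prime.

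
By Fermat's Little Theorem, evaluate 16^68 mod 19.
By Fermat: 16^{18} ≡ 1 mod 19. 68 = 3×18 + 14. So 16^{68} ≡ 16^{14} ≡ 4 mod 19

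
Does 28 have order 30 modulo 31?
28^{15} ≡ 1 mod 31 and 15 < 30, so ord_31(28) = 15 ≠ 30 and 28 is not a primitive root.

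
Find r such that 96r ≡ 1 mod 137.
Since 137 is prime, by Fermat 96^(-1) ≡ 96^{135} ≡ 10 mod 137. Verify: 96 × 10 = 960 ≡ 1 mod 137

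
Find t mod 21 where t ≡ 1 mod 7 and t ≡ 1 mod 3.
M = 7 × 3 = 21. M₁ = 3, y₁ ≡ 5 mod 7. M₂ = 7, y₂ ≡ 1 mod 3. t = 1×3×5 + 1×7×1 ≡ 1 mod 21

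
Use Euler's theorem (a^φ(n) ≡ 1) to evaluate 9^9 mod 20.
By Euler: 9^{8} ≡ 1 mod 20 since gcd(9, 20) = 1. 9 = 1×8 + 1. So 9^{9} ≡ 9^{1} ≡ 9 mod 20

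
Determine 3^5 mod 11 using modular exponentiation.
By repeated squaring (mod 11): 3^{1}≡3, 3^{2}≡9, 3^{4}≡4. Then 3^{5} = 3^{4+1} ≡ 4 × 3 ≡ 1 (mod 11)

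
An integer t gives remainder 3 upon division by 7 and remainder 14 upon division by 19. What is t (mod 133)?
M = 7 × 19 = 133. M₁ = 19, y₁ ≡ 3 (mod 7). M₂ = 7, y₂ ≡ 11 (mod 19). t = 3×19×3 + 14×7×11 ≡ 52 (mod 133)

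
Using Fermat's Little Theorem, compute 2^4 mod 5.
By Fermat's Little Theorem, 2^{4} ≡ 1 mod 5 since 5 is prime and gcd(2, 5) = 1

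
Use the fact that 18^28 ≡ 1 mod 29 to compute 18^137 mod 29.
By Fermat: 18^{28} ≡ 1 mod 29. 137 = 4×28 + 25. So 18^{137} ≡ 18^{25} ≡ 10 mod 29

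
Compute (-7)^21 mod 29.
By repeated squaring (mod 29): (-7)^{1}≡22, (-7)^{2}≡20, (-7)^{4}≡23, (-7)^{8}≡7, (-7)^{16}≡20. Then (-7)^{21} = (-7)^{16+4+1} ≡ 20 × 23 × 22 ≡ 28 (mod 29)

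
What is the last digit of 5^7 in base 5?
By repeated squaring (mod 5): 5^{1}≡0, 5^{2}≡0, 5^{4}≡0. Then 5^{7} = 5^{4+2+1} ≡ 0 × 0 × 0 ≡ 0 (mod 5)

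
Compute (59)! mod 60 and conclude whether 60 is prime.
(59)! mod 60 = 0. Since 0 ≢ -1 (mod 60), 60 is not prime.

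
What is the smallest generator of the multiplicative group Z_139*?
g = 2. Powers: [2, 4, 8, 16, 32, 64, 128, 117, 95, ...] generates all 138 non-zero residues.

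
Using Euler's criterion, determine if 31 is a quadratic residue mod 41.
By Euler's criterion: 31^{20} ≡ 1 (mod 41). Since this equals 1, 31 is a QR.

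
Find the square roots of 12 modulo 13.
The square roots of 12 mod 13 are 8 and 5. Verify: 8² = 64 ≡ 12 (mod 13)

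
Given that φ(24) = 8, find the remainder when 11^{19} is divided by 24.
By Euler: 11^{8} ≡ 1 (mod 24) since gcd(11, 24) = 1. 19 = 2×8 + 3. So 11^{19} ≡ 11^{3} ≡ 11 (mod 24)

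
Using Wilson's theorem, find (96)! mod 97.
By Wilson's theorem, (96)! ≡ -1 ≡ 96 mod 97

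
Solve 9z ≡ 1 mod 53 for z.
Since 53 is prime, by Fermat 9^(-1) ≡ 9^{51} ≡ 6 mod 53. Verify: 9 × 6 = 54 ≡ 1 mod 53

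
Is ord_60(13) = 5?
Powers of 13 mod 60: 13^1≡13, 13^2≡49, 13^3≡37, 13^4≡1. Already 13^4≡1, so the order is 4 < 5. No, the actual order is 4.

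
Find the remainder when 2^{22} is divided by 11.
By Fermat: 2^{10} ≡ 1 mod 11. 22 = 2×10 + 2. So 2^{22} ≡ 2^{2} ≡ 4 mod 11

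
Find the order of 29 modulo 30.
Powers of 29 mod 30: 29^1≡29, 29^2≡1. Order = 2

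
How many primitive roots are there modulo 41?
A prime p has φ(p-1) primitive roots; here φ(40) = 16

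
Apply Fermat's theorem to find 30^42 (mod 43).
By Fermat's Little Theorem, 30^{42} ≡ 1 (mod 43) since 43 is prime and gcd(30, 43) = 1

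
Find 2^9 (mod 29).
By repeated squaring (mod 29): 2^{1}≡2, 2^{2}≡4, 2^{4}≡16, 2^{8}≡24. Then 2^{9} = 2^{8+1} ≡ 24 × 2 ≡ 19 (mod 29)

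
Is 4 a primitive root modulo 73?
4^{9} ≡ 1 (mod 73) and 9 < 72, so ord_73(4) = 9 ≠ 72 and 4 is not a primitive root.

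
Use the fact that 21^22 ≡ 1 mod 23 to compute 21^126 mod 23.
By Fermat: 21^{22} ≡ 1 mod 23. 126 = 5×22 + 16. So 21^{126} ≡ 21^{16} ≡ 9 mod 23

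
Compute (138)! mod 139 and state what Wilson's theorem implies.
(138)! mod 139 = 138. Since this equals -1 (mod 139), Wilson confirms 139 is prime.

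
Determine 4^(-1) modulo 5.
Since 5 is prime, by Fermat 4^(-1) ≡ 4^{3} ≡ 4 mod 5. Verify: 4 × 4 = 16 ≡ 1 mod 5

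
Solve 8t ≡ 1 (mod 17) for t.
Since 17 is prime, by Fermat 8^(-1) ≡ 8^{15} ≡ 15 (mod 17). Verify: 8 × 15 = 120 ≡ 1 (mod 17)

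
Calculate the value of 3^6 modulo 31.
By repeated squaring (mod 31): 3^{1}≡3, 3^{2}≡9, 3^{4}≡19. Then 3^{6} = 3^{4+2} ≡ 19 × 9 ≡ 16 (mod 31)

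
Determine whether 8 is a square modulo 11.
By Euler's criterion: 8^{5} ≡ 10 mod 11. Since this equals -1 (≡ 10), 8 is not a QR.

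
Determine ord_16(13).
Powers of 13 mod 16: 13^1≡13, 13^2≡9, 13^3≡5, 13^4≡1. So the order of 13 is 4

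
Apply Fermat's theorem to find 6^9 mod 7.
By Fermat: 6^{6} ≡ 1 mod 7. So 6^{9} = 6^{6} · 6^{3} ≡ 6^{3} ≡ 6 mod 7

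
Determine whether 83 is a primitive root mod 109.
83^{54} ≡ 1 mod 109 and 54 < 108, so ord_109(83) = 54 ≠ 108 and 83 is not a primitive root.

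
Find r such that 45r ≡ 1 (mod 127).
Since 127 is prime, by Fermat 45^(-1) ≡ 45^{125} ≡ 48 (mod 127). Verify: 45 × 48 = 2160 ≡ 1 (mod 127)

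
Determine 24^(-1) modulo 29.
Since 29 is prime, by Fermat 24^(-1) ≡ 24^{27} ≡ 23 (mod 29). Verify: 24 × 23 = 552 ≡ 1 (mod 29)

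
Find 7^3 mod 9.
7^{3} = 343 ≡ 1 mod 9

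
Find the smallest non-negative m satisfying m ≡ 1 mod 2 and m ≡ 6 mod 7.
M = 2 × 7 = 14. M₁ = 7, y₁ ≡ 1 mod 2. M₂ = 2, y₂ ≡ 4 mod 7. m = 1×7×1 + 6×2×4 ≡ 13 mod 14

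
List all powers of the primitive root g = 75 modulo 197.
75^1, 75^2, ..., 75^{196} mod 197: [75, 109, 98, 61, 44, 148, 68, 175, 123, 163, 11, 37, 17, 93, 80, 90, 52, 157, 152, 171, 20, 121, 13, 187, 38, 92, 5, 178, 151, 96, 108, 23, 149, 143, 87, 24, 27, 55, 185, 85, 71, 6, 56, 63, 194, 169, 67, 100, 14, 65, 147, 190, 66, 25, 102, 164, 86, 146, 115, 154, 124, 41, 120, 135, 78, 137, 31, 158, 30, 83, 118, 182, 57, 138, 106, 70, 128, 144, 162, 133, 125, 116, 32, 36, 139, 181, 179, 29, 8, 9, 84, 193, 94, 155, 2, 150, 21, 196, 122, 88, 99, 136, 153, 49, 129, 22, 74, 34, 186, 160, 180, 104, 117, 107, 145, 40, 45, 26, 177, 76, 184, 10, 159, 105, 192, 19, 46, 101, 89, 174, 48, 54, 110, 173, 170, 142, 12, 112, 126, 191, 141, 134, 3, 28, 130, 97, 183, 132, 50, 7, 131, 172, 95, 33, 111, 51, 82, 43, 73, 156, 77, 62, 119, 60, 166, 39, 167, 114, 79, 15, 140, 59, 91, 127, 69, 53, 35, 64, 72, 81, 165, 161, 58, 16, 18, 168, 189, 188, 113, 4, 103, 42, 195, 47, 176, 1]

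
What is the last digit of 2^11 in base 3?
Using Fermat: 2^{2} ≡ 1 (mod 3). 11 ≡ 1 (mod 2). So 2^{11} ≡ 2^{1} ≡ 2 (mod 3)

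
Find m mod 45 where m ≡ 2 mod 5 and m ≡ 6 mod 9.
M = 5 × 9 = 45. M₁ = 9, y₁ ≡ 4 mod 5. M₂ = 5, y₂ ≡ 2 mod 9. m = 2×9×4 + 6×5×2 ≡ 42 mod 45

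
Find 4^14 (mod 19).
By repeated squaring (mod 19): 4^{1}≡4, 4^{2}≡16, 4^{4}≡9, 4^{8}≡5. Then 4^{14} = 4^{8+4+2} ≡ 5 × 9 × 16 ≡ 17 (mod 19)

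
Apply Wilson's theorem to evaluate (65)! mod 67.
(66)! = (65)! × (66) ≡ -1 (mod 67). So (65)! ≡ -1 × (66)^(-1) ≡ (-1)×(-1) = 1 (mod 67)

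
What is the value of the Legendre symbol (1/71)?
(1/71) = 1^{35} mod 71 = 1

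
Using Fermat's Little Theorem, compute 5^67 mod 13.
By Fermat: 5^{12} ≡ 1 (mod 13). 67 = 5×12 + 7. So 5^{67} ≡ 5^{7} ≡ 8 (mod 13)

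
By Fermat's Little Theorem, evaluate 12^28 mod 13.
By Fermat: 12^{12} ≡ 1 (mod 13). 28 = 2×12 + 4. So 12^{28} ≡ 12^{4} ≡ 1 (mod 13)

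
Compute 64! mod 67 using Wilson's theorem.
(66)! = (64)! × (65) × (66) ≡ -1 mod 67. So (64)! ≡ -1 × [(66)(65)]^(-1) ≡ 33 mod 67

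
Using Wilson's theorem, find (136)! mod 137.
By Wilson's theorem, (136)! ≡ -1 ≡ 136 mod 137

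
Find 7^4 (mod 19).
7^{4} = 2401 ≡ 7 (mod 19)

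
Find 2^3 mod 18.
2^{3} = 8 ≡ 8 mod 18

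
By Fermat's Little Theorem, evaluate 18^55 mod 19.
By Fermat: 18^{18} ≡ 1 mod 19. 55 = 3×18 + 1. So 18^{55} ≡ 18^{1} ≡ 18 mod 19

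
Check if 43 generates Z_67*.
43^{22} ≡ 1 mod 67 and 22 < 66, so ord_67(43) = 22 ≠ 66 and 43 is not a primitive root.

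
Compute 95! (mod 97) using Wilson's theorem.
(96)! = (95)! × (96) ≡ -1 (mod 97). So (95)! ≡ -1 × (96)^(-1) ≡ (-1)×(-1) = 1 (mod 97)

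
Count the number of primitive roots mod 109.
Number of primitive roots mod 109 = φ(p-1) = φ(108) = 36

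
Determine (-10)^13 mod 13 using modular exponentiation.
Using Fermat: (-10)^{12} ≡ 1 (mod 13). 13 ≡ 1 (mod 12). So (-10)^{13} ≡ (-10)^{1} ≡ 3 (mod 13)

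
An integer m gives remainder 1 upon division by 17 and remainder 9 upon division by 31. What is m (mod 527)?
M = 17 × 31 = 527. M₁ = 31, y₁ ≡ 11 (mod 17). M₂ = 17, y₂ ≡ 11 (mod 31). m = 1×31×11 + 9×17×11 ≡ 443 (mod 527)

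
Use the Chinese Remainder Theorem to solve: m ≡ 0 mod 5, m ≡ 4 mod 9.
M = 5 × 9 = 45. M₁ = 9, y₁ ≡ 4 mod 5. M₂ = 5, y₂ ≡ 2 mod 9. m = 0×9×4 + 4×5×2 ≡ 40 mod 45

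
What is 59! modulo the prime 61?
(60)! = (59)! × (60) ≡ -1 (mod 61). So (59)! ≡ -1 × (60)^(-1) ≡ (-1)×(-1) = 1 (mod 61)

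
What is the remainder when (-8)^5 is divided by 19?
By repeated squaring (mod 19): (-8)^{1}≡11, (-8)^{2}≡7, (-8)^{4}≡11. Then (-8)^{5} = (-8)^{4+1} ≡ 11 × 11 ≡ 7 (mod 19)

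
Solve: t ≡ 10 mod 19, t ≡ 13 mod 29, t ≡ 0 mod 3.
M = 19 × 29 × 3 = 1653. M₁ = 87, y₁ ≡ 7 mod 19. M₂ = 57, y₂ ≡ 28 mod 29. M₃ = 551, y₃ ≡ 2 mod 3. t = 10×87×7 + 13×57×28 + 0×551×2 ≡ 390 mod 1653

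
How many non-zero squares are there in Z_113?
Exactly half the non-zero residues mod a prime are QRs: (113-1)/2 = 56.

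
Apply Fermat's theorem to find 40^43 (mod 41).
By Fermat: 40^{40} ≡ 1 (mod 41). So 40^{43} = 40^{40} · 40^{3} ≡ 40^{3} ≡ 40 (mod 41)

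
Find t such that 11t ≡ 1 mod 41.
Since 41 is prime, by Fermat 11^(-1) ≡ 11^{39} ≡ 15 mod 41. Verify: 11 × 15 = 165 ≡ 1 mod 41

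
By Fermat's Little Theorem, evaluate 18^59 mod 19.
By Fermat: 18^{18} ≡ 1 mod 19. 59 = 3×18 + 5. So 18^{59} ≡ 18^{5} ≡ 18 mod 19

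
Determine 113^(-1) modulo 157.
Since 157 is prime, by Fermat 113^(-1) ≡ 113^{155} ≡ 132 mod 157. Verify: 113 × 132 = 14916 ≡ 1 mod 157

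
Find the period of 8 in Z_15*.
Powers of 8 mod 15: 8^1≡8, 8^2≡4, 8^3≡2, 8^4≡1. Order = 4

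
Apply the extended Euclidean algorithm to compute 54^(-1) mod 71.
Extended GCD: 54(25) + 71(-19) = 1. So 54^(-1) ≡ 25 (mod 71). Verify: 54 × 25 = 1350 ≡ 1 (mod 71)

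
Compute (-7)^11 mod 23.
By repeated squaring mod 23: (-7)^{1}≡16, (-7)^{2}≡3, (-7)^{4}≡9, (-7)^{8}≡12. Then (-7)^{11} = (-7)^{8+2+1} ≡ 12 × 3 × 16 ≡ 1 mod 23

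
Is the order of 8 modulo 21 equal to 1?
Powers of 8 mod 21: 8^1≡8, 8^2≡1. 8^1≡8≢1, so ord ≠ 1. No, the actual order is 2.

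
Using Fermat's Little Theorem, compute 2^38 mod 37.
By Fermat: 2^{36} ≡ 1 (mod 37). So 2^{38} = 2^{36} · 2^{2} ≡ 2^{2} ≡ 4 (mod 37)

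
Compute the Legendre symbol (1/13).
(1/13) = 1^{6} mod 13 = 1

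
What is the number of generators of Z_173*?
There are φ(173-1) = φ(172) = 84 primitive roots modulo 173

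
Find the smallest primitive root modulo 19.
g = 2. Powers: [2, 4, 8, 16, 13, 7, ...] generates all 18 non-zero residues.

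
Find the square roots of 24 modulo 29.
The square roots of 24 mod 29 are 16 and 13. Verify: 16² = 256 ≡ 24 mod 29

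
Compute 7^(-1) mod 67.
Since 67 is prime, by Fermat 7^(-1) ≡ 7^{65} ≡ 48 mod 67. Verify: 7 × 48 = 336 ≡ 1 mod 67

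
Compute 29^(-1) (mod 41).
Since 41 is prime, by Fermat 29^(-1) ≡ 29^{39} ≡ 17 (mod 41). Verify: 29 × 17 = 493 ≡ 1 (mod 41)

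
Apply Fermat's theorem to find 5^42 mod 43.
By Fermat's Little Theorem, 5^{42} ≡ 1 mod 43 since 43 is prime and gcd(5, 43) = 1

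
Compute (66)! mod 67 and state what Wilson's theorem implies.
(66)! mod 67 = 66. Since this equals -1 mod 67, Wilson confirms 67 is prime.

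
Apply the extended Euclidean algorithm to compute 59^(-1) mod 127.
Extended GCD: 59(28) + 127(-13) = 1. So 59^(-1) ≡ 28 (mod 127). Verify: 59 × 28 = 1652 ≡ 1 (mod 127)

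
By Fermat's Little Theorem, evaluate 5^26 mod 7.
By Fermat: 5^{6} ≡ 1 (mod 7). 26 = 4×6 + 2. So 5^{26} ≡ 5^{2} ≡ 4 (mod 7)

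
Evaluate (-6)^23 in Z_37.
By repeated squaring mod 37: (-6)^{1}≡31, (-6)^{2}≡36, (-6)^{4}≡1, (-6)^{8}≡1, (-6)^{16}≡1. Then (-6)^{23} = (-6)^{16+4+2+1} ≡ 1 × 1 × 36 × 31 ≡ 6 mod 37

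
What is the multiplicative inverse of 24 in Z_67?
Since 67 is prime, by Fermat 24^(-1) ≡ 24^{65} ≡ 14 (mod 67). Verify: 24 × 14 = 336 ≡ 1 (mod 67)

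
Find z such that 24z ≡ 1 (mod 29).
Since 29 is prime, by Fermat 24^(-1) ≡ 24^{27} ≡ 23 (mod 29). Verify: 24 × 23 = 552 ≡ 1 (mod 29)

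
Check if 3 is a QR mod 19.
By Euler's criterion: 3^{9} ≡ 18 mod 19. Since this equals -1 (≡ 18), 3 is not a QR.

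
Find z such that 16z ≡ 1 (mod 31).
Since 31 is prime, by Fermat 16^(-1) ≡ 16^{29} ≡ 2 (mod 31). Verify: 16 × 2 = 32 ≡ 1 (mod 31)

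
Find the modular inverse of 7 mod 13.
Since 13 is prime, by Fermat 7^(-1) ≡ 7^{11} ≡ 2 mod 13. Verify: 7 × 2 = 14 ≡ 1 mod 13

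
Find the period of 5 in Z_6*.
Powers of 5 mod 6: 5^1≡5, 5^2≡1. Order = 2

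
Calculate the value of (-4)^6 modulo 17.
By repeated squaring mod 17: (-4)^{1}≡13, (-4)^{2}≡16, (-4)^{4}≡1. Then (-4)^{6} = (-4)^{4+2} ≡ 1 × 16 ≡ 16 mod 17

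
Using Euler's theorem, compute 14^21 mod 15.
By Euler: 14^{8} ≡ 1 mod 15 since gcd(14, 15) = 1. 21 = 2×8 + 5. So 14^{21} ≡ 14^{5} ≡ 14 mod 15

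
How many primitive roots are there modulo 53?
There are φ(53-1) = φ(52) = 24 primitive roots modulo 53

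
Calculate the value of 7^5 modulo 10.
By repeated squaring mod 10: 7^{1}≡7, 7^{2}≡9, 7^{4}≡1. Then 7^{5} = 7^{4+1} ≡ 1 × 7 ≡ 7 mod 10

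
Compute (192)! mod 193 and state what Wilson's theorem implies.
(192)! mod 193 = 192. Since this equals -1 (mod 193), Wilson confirms 193 is prime.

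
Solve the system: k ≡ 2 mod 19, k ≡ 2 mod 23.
M = 19 × 23 = 437. M₁ = 23, y₁ ≡ 5 mod 19. M₂ = 19, y₂ ≡ 17 mod 23. k = 2×23×5 + 2×19×17 ≡ 2 mod 437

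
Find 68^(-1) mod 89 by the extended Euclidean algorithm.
Extended GCD: 68(-17) + 89(13) = 1. So 68^(-1) ≡ -17 ≡ 72 mod 89. Verify: 68 × 72 = 4896 ≡ 1 mod 89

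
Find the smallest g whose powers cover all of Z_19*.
g = 2. For each prime q|18: 2^{9}≡18, 2^{6}≡7, none ≡ 1, so ord_19(2) = 18 and 2 is a primitive root.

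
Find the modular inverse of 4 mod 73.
Since 73 is prime, by Fermat 4^(-1) ≡ 4^{71} ≡ 55 mod 73. Verify: 4 × 55 = 220 ≡ 1 mod 73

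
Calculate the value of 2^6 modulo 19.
By repeated squaring (mod 19): 2^{1}≡2, 2^{2}≡4, 2^{4}≡16. Then 2^{6} = 2^{4+2} ≡ 16 × 4 ≡ 7 (mod 19)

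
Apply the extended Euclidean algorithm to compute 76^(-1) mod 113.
Extended GCD: 76(-55) + 113(37) = 1. So 76^(-1) ≡ -55 ≡ 58 mod 113. Verify: 76 × 58 = 4408 ≡ 1 mod 113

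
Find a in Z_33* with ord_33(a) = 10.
28 has order 10 mod 33 since 28^{10} ≡ 1 (mod 33) and no smaller power works.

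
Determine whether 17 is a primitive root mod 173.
ord_173(17) divides 172. For each prime q|172: 17^{86}≡172, 17^{4}≡135, none ≡ 1. So 17 has order 172 and is a primitive root mod 173.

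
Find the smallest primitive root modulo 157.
g = 5. For each prime q|156: 5^{78}≡156, 5^{52}≡12, 5^{12}≡130, none ≡ 1, so ord_157(5) = 156 and 5 is a primitive root.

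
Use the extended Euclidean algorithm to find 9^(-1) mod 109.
Extended GCD: 9(-12) + 109(1) = 1. So 9^(-1) ≡ -12 ≡ 97 mod 109. Verify: 9 × 97 = 873 ≡ 1 mod 109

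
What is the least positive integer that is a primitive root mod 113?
g = 3. Powers: [3, 9, 27, 81, 17, 51, 40, ...] generates all 112 non-zero residues.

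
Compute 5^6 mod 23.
By repeated squaring mod 23: 5^{1}≡5, 5^{2}≡2, 5^{4}≡4. Then 5^{6} = 5^{4+2} ≡ 4 × 2 ≡ 8 mod 23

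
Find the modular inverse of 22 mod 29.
Since 29 is prime, by Fermat 22^(-1) ≡ 22^{27} ≡ 4 mod 29. Verify: 22 × 4 = 88 ≡ 1 mod 29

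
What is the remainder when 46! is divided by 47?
By Wilson's theorem, (46)! ≡ -1 ≡ 46 (mod 47)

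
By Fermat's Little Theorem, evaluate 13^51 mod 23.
By Fermat: 13^{22} ≡ 1 mod 23. 51 = 2×22 + 7. So 13^{51} ≡ 13^{7} ≡ 9 mod 23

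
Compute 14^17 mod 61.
By repeated squaring mod 61: 14^{1}≡14, 14^{2}≡13, 14^{4}≡47, 14^{8}≡13, 14^{16}≡47. Then 14^{17} = 14^{16+1} ≡ 47 × 14 ≡ 48 mod 61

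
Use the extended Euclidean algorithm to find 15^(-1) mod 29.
Extended GCD: 15(2) + 29(-1) = 1. So 15^(-1) ≡ 2 (mod 29). Verify: 15 × 2 = 30 ≡ 1 (mod 29)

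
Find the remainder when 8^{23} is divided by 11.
By Fermat: 8^{10} ≡ 1 (mod 11). 23 = 2×10 + 3. So 8^{23} ≡ 8^{3} ≡ 6 (mod 11)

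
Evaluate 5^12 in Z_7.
Using Fermat: 5^{6} ≡ 1 mod 7. 12 ≡ 0 mod 6. So 5^{12} ≡ 5^{0} ≡ 1 mod 7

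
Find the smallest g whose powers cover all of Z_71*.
g = 7. For each prime q|70: 7^{35}≡70, 7^{14}≡54, 7^{10}≡45, none ≡ 1, so ord_71(7) = 70 and 7 is a primitive root.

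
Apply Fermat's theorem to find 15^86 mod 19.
By Fermat: 15^{18} ≡ 1 mod 19. 86 = 4×18 + 14. So 15^{86} ≡ 15^{14} ≡ 17 mod 19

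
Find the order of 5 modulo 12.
Powers of 5 mod 12: 5^1≡5, 5^2≡1. Order = 2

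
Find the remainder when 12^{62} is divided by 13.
By Fermat: 12^{12} ≡ 1 (mod 13). 62 = 5×12 + 2. So 12^{62} ≡ 12^{2} ≡ 1 (mod 13)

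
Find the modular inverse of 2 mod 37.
Since 37 is prime, by Fermat 2^(-1) ≡ 2^{35} ≡ 19 mod 37. Verify: 2 × 19 = 38 ≡ 1 mod 37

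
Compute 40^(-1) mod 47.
Since 47 is prime, by Fermat 40^(-1) ≡ 40^{45} ≡ 20 mod 47. Verify: 40 × 20 = 800 ≡ 1 mod 47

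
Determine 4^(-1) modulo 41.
Since 41 is prime, by Fermat 4^(-1) ≡ 4^{39} ≡ 31 mod 41. Verify: 4 × 31 = 124 ≡ 1 mod 41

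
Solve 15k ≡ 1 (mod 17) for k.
Since 17 is prime, by Fermat 15^(-1) ≡ 15^{15} ≡ 8 (mod 17). Verify: 15 × 8 = 120 ≡ 1 (mod 17)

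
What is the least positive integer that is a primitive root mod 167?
g = 5. Powers: [5, 25, 125, 124, 119, 94, 136, 12, 60, ...] generates all 166 non-zero residues.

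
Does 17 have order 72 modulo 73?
17^{24} ≡ 1 (mod 73) and 24 < 72, so ord_73(17) = 24 ≠ 72 and 17 is not a primitive root.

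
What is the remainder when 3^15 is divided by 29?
By repeated squaring mod 29: 3^{1}≡3, 3^{2}≡9, 3^{4}≡23, 3^{8}≡7. Then 3^{15} = 3^{8+4+2+1} ≡ 7 × 23 × 9 × 3 ≡ 26 mod 29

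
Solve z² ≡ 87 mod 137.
The square roots of 87 mod 137 are 19 and 118. Verify: 19² = 361 ≡ 87 mod 137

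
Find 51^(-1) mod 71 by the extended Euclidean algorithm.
Extended GCD: 51(-32) + 71(23) = 1. So 51^(-1) ≡ -32 ≡ 39 mod 71. Verify: 51 × 39 = 1989 ≡ 1 mod 71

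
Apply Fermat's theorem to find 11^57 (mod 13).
By Fermat: 11^{12} ≡ 1 (mod 13). 57 = 4×12 + 9. So 11^{57} ≡ 11^{9} ≡ 8 (mod 13)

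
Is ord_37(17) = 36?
Powers of 17 mod 37: 17^1≡17, 17^2≡30, 17^3≡29, 17^4≡12, 17^5≡19, 17^6≡27, 17^7≡15, 17^8≡33, 17^9≡6, 17^10≡28, 17^11≡32, 17^12≡26, 17^13≡35, 17^14≡3, 17^15≡14, 17^16≡16, 17^17≡13, 17^18≡36, 17^19≡20, 17^20≡7, 17^21≡8, 17^22≡25, 17^23≡18, 17^24≡10, 17^25≡22, 17^26≡4, 17^27≡31, 17^28≡9, 17^29≡5, 17^30≡11, 17^31≡2, 17^32≡34, 17^33≡23, 17^34≡21, 17^35≡24, 17^36≡1. First k with 17^k≡1 is k=36. Yes, ord_37(17) = 36.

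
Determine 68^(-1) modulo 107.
Since 107 is prime, by Fermat 68^(-1) ≡ 68^{105} ≡ 96 (mod 107). Verify: 68 × 96 = 6528 ≡ 1 (mod 107)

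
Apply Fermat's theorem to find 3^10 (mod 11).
By Fermat's Little Theorem, 3^{10} ≡ 1 (mod 11) since 11 is prime and gcd(3, 11) = 1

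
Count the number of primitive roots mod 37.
Number of primitive roots mod 37 = φ(p-1) = φ(36) = 12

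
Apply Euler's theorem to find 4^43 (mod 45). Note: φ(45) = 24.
By Euler: 4^{24} ≡ 1 (mod 45) since gcd(4, 45) = 1. 43 = 1×24 + 19. So 4^{43} ≡ 4^{19} ≡ 4 (mod 45)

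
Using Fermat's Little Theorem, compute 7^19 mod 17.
By Fermat: 7^{16} ≡ 1 mod 17. So 7^{19} = 7^{16} · 7^{3} ≡ 7^{3} ≡ 3 mod 17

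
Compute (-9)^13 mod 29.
By repeated squaring (mod 29): (-9)^{1}≡20, (-9)^{2}≡23, (-9)^{4}≡7, (-9)^{8}≡20. Then (-9)^{13} = (-9)^{8+4+1} ≡ 20 × 7 × 20 ≡ 16 (mod 29)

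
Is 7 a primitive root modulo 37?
7^{9} ≡ 1 mod 37 and 9 < 36, so ord_37(7) = 9 ≠ 36 and 7 is not a primitive root.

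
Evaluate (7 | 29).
(7/29) = 7^{14} mod 29 = 1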